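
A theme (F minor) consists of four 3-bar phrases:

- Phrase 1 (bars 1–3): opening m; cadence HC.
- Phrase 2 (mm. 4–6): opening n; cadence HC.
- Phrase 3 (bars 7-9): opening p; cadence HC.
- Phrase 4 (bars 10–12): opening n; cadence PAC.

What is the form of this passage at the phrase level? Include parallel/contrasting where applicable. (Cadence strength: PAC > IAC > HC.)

Four phrases in two halves: the first half (mm. 1–6) ends with a half cadence, the second (mm. 7–12) with a perfect authentic cadence — a large antecedent–consequent pair, i.e. a double period.
Phrase 3 begins with different material from phrase 1, making it contrasting.

contrasting double period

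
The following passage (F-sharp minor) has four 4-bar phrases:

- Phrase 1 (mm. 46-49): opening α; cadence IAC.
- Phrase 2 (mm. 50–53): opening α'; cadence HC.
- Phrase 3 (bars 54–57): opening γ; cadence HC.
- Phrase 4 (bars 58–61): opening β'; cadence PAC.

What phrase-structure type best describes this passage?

Four phrases in two halves: the first half (measures 46–53) ends with a half cadence, the second (measures 54–61) with a perfect authentic cadence — a large antecedent–consequent pair, i.e. a double period.
Phrase 3 begins with different material from phrase 1, making it contrasting.

contrasting double period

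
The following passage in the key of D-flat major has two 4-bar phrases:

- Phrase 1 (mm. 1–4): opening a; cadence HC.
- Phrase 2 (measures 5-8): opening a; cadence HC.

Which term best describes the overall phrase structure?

repeated phrase

Both phrases have the same opening (a) and the same cadence (half cadence): the second is a restatement, not a consequent, so this is a repeated phrase rather than a period.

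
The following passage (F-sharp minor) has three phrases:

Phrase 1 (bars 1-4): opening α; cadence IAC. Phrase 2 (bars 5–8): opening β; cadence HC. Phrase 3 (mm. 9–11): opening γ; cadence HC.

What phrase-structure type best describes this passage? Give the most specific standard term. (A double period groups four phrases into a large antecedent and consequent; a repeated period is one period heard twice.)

phrase group

The final phrase closes with a half cadence, which is not stronger than the preceding half cadence; the 3 phrases lack an overall antecedent–consequent design and so form a phrase group.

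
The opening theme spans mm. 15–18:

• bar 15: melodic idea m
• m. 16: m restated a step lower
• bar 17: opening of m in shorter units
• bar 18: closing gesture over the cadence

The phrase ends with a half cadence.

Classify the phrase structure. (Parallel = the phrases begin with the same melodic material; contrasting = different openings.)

Basic idea (m. 15) + its repetition (m. 16) form the presentation; fragmentation and cadence (mm. 17–18) form the continuation — the 4-bar whole is a sentence.

sentence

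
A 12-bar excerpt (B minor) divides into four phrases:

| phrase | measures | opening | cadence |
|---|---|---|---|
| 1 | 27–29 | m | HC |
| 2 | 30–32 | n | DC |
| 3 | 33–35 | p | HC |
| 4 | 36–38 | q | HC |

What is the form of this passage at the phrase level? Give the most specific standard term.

phrase group

Phrase 4 ends with a half cadence, no stronger than phrase 2's deceptive cadence, so the four phrases do not form a double period; nor do phrases 3–4 duplicate 1–2, so it is not a repeated period. With no phrase reaching a conclusive cadence, the passage is a phrase group.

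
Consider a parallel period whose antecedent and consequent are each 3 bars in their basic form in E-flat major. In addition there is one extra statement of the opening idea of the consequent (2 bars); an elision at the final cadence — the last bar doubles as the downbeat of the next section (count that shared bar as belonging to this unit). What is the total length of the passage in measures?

8 measures

Basic parallel period: 3 + 3 = 6 bars.
6 (basic form) + 2 (extra statement) = 8.
The elision shares a bar with the next section but does not change this unit's count.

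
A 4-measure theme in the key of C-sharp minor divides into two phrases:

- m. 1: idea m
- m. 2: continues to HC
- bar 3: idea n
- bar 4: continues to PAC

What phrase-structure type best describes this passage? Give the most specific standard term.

Phrase 1 ends with a half cadence (weaker) and phrase 2 with a perfect authentic cadence (stronger): antecedent + consequent = a period.
The two phrases open with different material (m / n), so the period is contrasting.

contrasting period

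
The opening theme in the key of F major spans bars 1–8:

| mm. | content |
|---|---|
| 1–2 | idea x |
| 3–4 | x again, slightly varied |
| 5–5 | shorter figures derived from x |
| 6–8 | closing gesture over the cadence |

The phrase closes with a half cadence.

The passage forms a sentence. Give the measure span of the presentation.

measures 1–4

The presentation of a sentence is the basic idea (mm. 1-2) plus its repetition (measures 3–4); the presentation is therefore bars 1-4.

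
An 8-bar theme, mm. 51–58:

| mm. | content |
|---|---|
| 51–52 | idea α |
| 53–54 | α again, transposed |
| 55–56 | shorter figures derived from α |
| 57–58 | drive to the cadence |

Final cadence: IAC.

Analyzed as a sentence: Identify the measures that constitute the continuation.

measures 55–58

After the presentation (mm. 51–54), the continuation covers the fragmentation through the cadence: bars 55–58.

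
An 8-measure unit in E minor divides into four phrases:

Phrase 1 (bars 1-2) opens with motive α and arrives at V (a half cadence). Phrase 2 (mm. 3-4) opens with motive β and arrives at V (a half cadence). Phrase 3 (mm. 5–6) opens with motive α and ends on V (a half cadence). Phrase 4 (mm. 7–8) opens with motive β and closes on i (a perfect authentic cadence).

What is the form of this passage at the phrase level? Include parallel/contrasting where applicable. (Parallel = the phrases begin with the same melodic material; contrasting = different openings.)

parallel double period

Four phrases in two halves: the first half (mm. 1–4) ends with a half cadence, the second (mm. 5–8) with a perfect authentic cadence — a large antecedent–consequent pair, i.e. a double period.
Phrase 3 begins with the same material as phrase 1, making it parallel.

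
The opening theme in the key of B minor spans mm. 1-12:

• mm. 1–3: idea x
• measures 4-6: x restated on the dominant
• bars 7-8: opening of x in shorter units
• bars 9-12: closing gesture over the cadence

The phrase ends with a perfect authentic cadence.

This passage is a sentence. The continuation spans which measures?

measures 7–12

After the presentation (bars 1–6), the continuation covers the fragmentation through the cadence: mm. 7–12.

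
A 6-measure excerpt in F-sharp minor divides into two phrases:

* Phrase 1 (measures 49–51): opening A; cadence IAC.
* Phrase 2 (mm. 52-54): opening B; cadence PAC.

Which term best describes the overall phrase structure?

contrasting period

Phrase 1 ends with an imperfect authentic cadence (weaker) and phrase 2 with a perfect authentic cadence (stronger): antecedent + consequent = a period.
The two phrases open with different material (A / B), so the period is contrasting.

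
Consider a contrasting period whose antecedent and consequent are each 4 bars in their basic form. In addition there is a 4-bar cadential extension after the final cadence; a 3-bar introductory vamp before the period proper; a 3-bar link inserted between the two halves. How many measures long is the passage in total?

18 measures

Basic contrasting period: 4 + 4 = 8 bars.
8 (basic form) + 4 (cadential extension) + 3 (introduction) + 3 (link) = 18.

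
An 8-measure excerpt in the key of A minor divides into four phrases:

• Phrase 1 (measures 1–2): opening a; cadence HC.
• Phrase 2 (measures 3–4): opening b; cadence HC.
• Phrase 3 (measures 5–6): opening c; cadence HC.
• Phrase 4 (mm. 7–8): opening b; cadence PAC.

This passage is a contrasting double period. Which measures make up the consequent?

In a double period the four phrases pair into a large antecedent (phrases 1–2, ending half cadence) and a large consequent (phrases 3–4, ending perfect authentic cadence). The consequent spans bars 5-8.

measures 5–8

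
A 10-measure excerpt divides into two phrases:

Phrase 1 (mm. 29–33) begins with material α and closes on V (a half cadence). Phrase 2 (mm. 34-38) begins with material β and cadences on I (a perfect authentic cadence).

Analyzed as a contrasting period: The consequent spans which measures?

The antecedent is the phrase ending with the weaker cadence (half cadence, phrase 1) and the consequent the one ending more conclusively (perfect authentic cadence, phrase 2); the consequent is bars 34–38.

measures 34–38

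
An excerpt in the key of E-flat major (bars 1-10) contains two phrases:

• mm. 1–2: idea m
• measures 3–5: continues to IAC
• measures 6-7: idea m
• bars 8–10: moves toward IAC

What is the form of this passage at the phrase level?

Both phrases have the same opening (m) and the same cadence (imperfect authentic cadence): the second is a restatement, not a consequent, so this is a repeated phrase rather than a period.

repeated phrase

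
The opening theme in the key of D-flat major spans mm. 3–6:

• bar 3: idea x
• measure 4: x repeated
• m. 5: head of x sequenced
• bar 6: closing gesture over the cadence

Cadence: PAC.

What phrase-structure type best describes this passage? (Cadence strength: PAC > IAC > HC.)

sentence

Basic idea (bar 3) + its repetition (bar 4) form the presentation; fragmentation and cadence (mm. 5–6) form the continuation — the 4-bar whole is a sentence.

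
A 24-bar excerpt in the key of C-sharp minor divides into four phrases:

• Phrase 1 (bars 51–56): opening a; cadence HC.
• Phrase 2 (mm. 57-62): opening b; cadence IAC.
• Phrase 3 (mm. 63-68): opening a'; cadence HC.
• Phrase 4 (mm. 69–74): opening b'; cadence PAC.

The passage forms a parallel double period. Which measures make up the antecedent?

In a double period the four phrases pair into a large antecedent (phrases 1–2, ending imperfect authentic cadence) and a large consequent (phrases 3–4, ending perfect authentic cadence). The antecedent spans bars 51–62.

measures 51–62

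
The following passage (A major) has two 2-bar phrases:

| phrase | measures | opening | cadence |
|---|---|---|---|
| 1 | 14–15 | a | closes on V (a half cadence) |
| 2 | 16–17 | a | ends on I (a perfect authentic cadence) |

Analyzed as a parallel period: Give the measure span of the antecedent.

The antecedent is the phrase ending with the weaker cadence (half cadence, phrase 1) and the consequent the one ending more conclusively (perfect authentic cadence, phrase 2); the antecedent is measures 14–15.

measures 14–15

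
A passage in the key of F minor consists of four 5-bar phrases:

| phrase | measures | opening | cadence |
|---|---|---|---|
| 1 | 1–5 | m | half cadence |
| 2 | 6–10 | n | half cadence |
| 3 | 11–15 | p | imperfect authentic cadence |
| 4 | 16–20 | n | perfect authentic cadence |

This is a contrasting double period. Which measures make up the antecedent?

measures 1–10

In a double period the first pair of phrases (ending half cadence) is the large antecedent and the second pair (ending perfect authentic cadence) is the large consequent; the antecedent is measures 1–10.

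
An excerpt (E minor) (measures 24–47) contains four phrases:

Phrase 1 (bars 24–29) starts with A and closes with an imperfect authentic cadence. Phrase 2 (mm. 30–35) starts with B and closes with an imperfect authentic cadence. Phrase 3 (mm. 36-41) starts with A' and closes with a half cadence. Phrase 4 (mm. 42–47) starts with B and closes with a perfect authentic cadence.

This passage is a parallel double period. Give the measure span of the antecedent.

In a double period the four phrases pair into a large antecedent (phrases 1–2, ending imperfect authentic cadence) and a large consequent (phrases 3–4, ending perfect authentic cadence). The antecedent spans measures 24-35.

measures 24–35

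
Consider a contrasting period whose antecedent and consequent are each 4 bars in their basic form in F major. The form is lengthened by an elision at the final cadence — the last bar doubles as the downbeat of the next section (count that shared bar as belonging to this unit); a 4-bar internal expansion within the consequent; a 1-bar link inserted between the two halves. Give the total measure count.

Basic contrasting period: 4 + 4 = 8 bars.
8 (basic form) + 4 (internal expansion) + 1 (link) = 13.
The elision shares a bar with the next section but does not change this unit's count.

13 measures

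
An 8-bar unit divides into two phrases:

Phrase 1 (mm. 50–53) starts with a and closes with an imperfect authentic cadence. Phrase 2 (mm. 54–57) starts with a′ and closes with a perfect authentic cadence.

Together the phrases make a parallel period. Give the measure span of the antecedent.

measures 50–53

The phrase ending with the weaker cadence (imperfect authentic cadence) is the antecedent; the one ending more conclusively (perfect authentic cadence) is the consequent. The antecedent is measures 50–53.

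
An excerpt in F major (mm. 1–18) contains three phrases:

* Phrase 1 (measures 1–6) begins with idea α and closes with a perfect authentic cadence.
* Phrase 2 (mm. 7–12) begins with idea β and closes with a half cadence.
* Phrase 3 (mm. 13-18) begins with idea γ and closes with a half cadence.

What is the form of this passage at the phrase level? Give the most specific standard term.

phrase group

The final phrase closes with a half cadence, which is not stronger than the preceding half cadence; the 3 phrases lack an overall antecedent–consequent design and so form a phrase group.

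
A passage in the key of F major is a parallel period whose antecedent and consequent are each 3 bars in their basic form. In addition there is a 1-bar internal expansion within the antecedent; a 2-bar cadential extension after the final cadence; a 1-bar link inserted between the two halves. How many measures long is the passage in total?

10 measures

Basic parallel period: 3 + 3 = 6 bars.
6 (basic form) + 1 (internal expansion) + 2 (cadential extension) + 1 (link) = 10.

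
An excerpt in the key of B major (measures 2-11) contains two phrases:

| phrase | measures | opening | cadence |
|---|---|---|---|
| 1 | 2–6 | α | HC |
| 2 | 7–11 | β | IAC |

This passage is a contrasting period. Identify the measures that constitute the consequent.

measures 7–11

The antecedent is the phrase ending with the weaker cadence (half cadence, phrase 1) and the consequent the one ending more conclusively (imperfect authentic cadence, phrase 2); the consequent is bars 7-11.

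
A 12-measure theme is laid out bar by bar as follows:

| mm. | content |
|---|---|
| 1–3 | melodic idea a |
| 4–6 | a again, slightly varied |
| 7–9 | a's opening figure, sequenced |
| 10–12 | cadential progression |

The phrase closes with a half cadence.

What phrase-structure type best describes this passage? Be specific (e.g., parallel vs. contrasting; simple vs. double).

sentence

Basic idea (bars 1–3) + its repetition (mm. 4–6) form the presentation; fragmentation and cadence (mm. 7-12) form the continuation — the 12-bar whole is a sentence.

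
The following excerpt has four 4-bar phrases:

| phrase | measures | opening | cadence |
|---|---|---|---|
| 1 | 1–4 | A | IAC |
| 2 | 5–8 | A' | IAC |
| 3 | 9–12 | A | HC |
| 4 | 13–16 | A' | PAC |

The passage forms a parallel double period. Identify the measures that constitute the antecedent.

measures 1–8

In a double period the four phrases pair into a large antecedent (phrases 1–2, ending imperfect authentic cadence) and a large consequent (phrases 3–4, ending perfect authentic cadence). The antecedent spans mm. 1–8.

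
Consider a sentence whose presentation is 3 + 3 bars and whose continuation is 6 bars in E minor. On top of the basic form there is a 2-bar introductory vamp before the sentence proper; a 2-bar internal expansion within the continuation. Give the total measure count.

16 measures

Basic sentence: 3 + 3 + 6 = 12 bars.
12 (basic form) + 2 (introduction) + 2 (internal expansion) = 16.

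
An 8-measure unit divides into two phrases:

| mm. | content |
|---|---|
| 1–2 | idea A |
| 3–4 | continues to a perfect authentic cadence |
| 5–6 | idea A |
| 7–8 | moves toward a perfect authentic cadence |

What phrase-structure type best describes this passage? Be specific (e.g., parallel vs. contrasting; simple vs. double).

Both phrases have the same opening (A) and the same cadence (perfect authentic cadence): the second is a restatement, not a consequent, so this is a repeated phrase rather than a period.

repeated phrase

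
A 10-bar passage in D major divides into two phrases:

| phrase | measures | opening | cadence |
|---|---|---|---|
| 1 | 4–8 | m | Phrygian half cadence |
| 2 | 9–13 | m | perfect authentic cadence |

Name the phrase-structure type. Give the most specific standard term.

parallel period

Phrase 1 ends with a Phrygian half cadence (weaker) and phrase 2 with a perfect authentic cadence (stronger): antecedent + consequent = a period.
The two phrases open with the same material (m / m), so the period is parallel.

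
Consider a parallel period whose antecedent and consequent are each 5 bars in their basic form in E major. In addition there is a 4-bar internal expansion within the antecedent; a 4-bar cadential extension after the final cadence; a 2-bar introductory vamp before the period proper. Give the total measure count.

20 measures

Basic parallel period: 5 + 5 = 10 bars.
10 (basic form) + 4 (internal expansion) + 4 (cadential extension) + 2 (introduction) = 20.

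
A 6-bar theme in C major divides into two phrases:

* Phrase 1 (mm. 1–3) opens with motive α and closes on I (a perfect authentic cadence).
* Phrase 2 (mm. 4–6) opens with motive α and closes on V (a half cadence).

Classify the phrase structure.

The second phrase closes with a half cadence, which is not stronger than the first phrase's perfect authentic cadence; without a weak→strong cadential pair there is no antecedent–consequent relationship, so this is a phrase group rather than a period.

phrase group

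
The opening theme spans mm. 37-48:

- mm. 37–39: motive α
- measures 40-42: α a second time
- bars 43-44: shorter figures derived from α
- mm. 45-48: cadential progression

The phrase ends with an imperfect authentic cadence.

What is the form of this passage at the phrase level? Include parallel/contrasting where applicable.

Basic idea (bars 37-39) + its repetition (measures 40–42) form the presentation; fragmentation and cadence (measures 43–48) form the continuation — the 12-bar whole is a sentence.

sentence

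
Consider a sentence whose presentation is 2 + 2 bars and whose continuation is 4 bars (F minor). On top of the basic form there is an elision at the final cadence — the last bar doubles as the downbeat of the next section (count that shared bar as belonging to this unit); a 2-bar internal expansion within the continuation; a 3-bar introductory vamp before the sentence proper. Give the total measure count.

Basic sentence: 2 + 2 + 4 = 8 bars.
8 (basic form) + 2 (internal expansion) + 3 (introduction) = 13.
The elision shares a bar with the next section but does not change this unit's count.

13 measures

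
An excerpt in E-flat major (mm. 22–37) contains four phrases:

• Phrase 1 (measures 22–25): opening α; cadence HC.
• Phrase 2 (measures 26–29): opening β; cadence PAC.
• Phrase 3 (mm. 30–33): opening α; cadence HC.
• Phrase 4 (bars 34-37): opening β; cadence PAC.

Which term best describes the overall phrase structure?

The cadence pattern HC–PAC–HC–PAC is weak–strong twice, and phrases 3–4 restate phrases 1–2: a period heard twice, not a double period (which would end weakly at phrase 2).

repeated period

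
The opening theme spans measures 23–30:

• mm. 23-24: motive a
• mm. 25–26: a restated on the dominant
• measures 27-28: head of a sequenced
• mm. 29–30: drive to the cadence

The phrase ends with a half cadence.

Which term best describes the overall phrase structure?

sentence

Basic idea (mm. 23–24) + its repetition (measures 25–26) form the presentation; fragmentation and cadence (bars 27-30) form the continuation — the 8-bar whole is a sentence.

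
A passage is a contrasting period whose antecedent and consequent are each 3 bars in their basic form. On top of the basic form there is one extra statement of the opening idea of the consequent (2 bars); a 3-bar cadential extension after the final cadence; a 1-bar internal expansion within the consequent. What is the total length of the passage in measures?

12 measures

Basic contrasting period: 3 + 3 = 6 bars.
6 (basic form) + 2 (extra statement) + 3 (cadential extension) + 1 (internal expansion) = 12.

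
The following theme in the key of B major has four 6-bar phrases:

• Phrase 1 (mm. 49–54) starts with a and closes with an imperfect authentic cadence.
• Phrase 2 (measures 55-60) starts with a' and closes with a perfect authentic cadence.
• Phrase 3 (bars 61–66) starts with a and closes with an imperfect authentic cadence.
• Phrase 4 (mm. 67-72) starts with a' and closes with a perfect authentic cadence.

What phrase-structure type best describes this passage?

The cadence pattern IAC–PAC–IAC–PAC is weak–strong twice, and phrases 3–4 restate phrases 1–2: a period heard twice, not a double period (which would end weakly at phrase 2).

repeated period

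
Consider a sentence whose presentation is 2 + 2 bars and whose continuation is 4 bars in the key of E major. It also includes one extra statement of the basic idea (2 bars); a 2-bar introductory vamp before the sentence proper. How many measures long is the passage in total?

12 measures

Basic sentence: 2 + 2 + 4 = 8 bars.
8 (basic form) + 2 (extra statement) + 2 (introduction) = 12.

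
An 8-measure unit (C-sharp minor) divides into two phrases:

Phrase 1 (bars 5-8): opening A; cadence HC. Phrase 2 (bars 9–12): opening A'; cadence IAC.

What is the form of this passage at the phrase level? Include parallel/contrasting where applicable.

parallel period

Phrase 1 ends with a half cadence (weaker) and phrase 2 with an imperfect authentic cadence (stronger): antecedent + consequent = a period.
The two phrases open with the same material (A / A'), so the period is parallel.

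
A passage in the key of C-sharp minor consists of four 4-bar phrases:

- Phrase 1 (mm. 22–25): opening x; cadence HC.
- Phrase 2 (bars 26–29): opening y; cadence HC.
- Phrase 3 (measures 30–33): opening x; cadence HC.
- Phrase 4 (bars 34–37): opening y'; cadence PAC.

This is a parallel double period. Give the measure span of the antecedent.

measures 22–29

In a double period the first pair of phrases (ending half cadence) is the large antecedent and the second pair (ending perfect authentic cadence) is the large consequent; the antecedent is measures 22–29.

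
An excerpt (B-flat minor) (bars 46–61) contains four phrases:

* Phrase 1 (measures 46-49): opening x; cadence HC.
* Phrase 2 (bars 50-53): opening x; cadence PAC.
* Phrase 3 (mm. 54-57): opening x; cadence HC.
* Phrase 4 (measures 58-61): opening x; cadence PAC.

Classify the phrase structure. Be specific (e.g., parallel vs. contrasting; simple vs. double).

repeated period

The cadence pattern HC–PAC–HC–PAC is weak–strong twice, and phrases 3–4 restate phrases 1–2: a period heard twice, not a double period (which would end weakly at phrase 2).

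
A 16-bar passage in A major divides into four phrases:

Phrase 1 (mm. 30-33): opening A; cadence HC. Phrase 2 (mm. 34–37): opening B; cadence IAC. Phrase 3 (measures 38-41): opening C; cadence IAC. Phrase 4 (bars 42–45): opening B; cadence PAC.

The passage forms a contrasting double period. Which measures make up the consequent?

measures 38–45

In a double period the four phrases pair into a large antecedent (phrases 1–2, ending imperfect authentic cadence) and a large consequent (phrases 3–4, ending perfect authentic cadence). The consequent spans mm. 38–45.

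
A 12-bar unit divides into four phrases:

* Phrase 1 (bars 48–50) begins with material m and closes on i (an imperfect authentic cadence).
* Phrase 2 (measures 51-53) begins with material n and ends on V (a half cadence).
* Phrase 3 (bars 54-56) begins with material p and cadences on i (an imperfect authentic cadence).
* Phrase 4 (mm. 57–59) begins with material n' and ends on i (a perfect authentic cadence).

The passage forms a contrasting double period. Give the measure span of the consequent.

In a double period the four phrases pair into a large antecedent (phrases 1–2, ending half cadence) and a large consequent (phrases 3–4, ending perfect authentic cadence). The consequent spans measures 54–59.

measures 54–59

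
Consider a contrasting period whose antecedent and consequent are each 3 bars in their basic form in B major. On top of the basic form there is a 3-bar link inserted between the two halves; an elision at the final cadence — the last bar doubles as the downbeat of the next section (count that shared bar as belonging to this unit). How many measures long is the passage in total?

9 measures

Basic contrasting period: 3 + 3 = 6 bars.
6 (basic form) + 3 (link) = 9.
The elision shares a bar with the next section but does not change this unit's count.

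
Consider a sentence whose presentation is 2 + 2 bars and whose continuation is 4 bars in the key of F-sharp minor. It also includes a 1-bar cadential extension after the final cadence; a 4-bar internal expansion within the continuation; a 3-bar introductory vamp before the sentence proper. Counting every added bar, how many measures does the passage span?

Basic sentence: 2 + 2 + 4 = 8 bars.
8 (basic form) + 1 (cadential extension) + 4 (internal expansion) + 3 (introduction) = 16.

16 measures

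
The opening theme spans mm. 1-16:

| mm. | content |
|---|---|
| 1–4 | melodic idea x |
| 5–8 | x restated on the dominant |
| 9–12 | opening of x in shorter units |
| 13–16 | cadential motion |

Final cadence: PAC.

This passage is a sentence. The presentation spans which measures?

measures 1–8

The presentation of a sentence is the basic idea (mm. 1-4) plus its repetition (measures 5-8); the presentation is therefore mm. 1–8.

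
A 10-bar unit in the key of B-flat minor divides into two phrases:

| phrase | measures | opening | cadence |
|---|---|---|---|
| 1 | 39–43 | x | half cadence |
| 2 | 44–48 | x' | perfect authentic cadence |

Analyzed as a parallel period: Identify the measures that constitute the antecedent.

measures 39–43

The antecedent is the phrase ending with the weaker cadence (half cadence, phrase 1) and the consequent the one ending more conclusively (perfect authentic cadence, phrase 2); the antecedent is bars 39–43.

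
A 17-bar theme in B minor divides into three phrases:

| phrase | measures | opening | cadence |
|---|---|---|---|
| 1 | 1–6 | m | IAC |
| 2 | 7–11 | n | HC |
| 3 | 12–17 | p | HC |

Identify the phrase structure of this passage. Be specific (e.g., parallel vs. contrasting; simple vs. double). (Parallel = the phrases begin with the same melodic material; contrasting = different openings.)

The final phrase closes with a half cadence, which is not stronger than the preceding half cadence; the 3 phrases lack an overall antecedent–consequent design and so form a phrase group.

phrase group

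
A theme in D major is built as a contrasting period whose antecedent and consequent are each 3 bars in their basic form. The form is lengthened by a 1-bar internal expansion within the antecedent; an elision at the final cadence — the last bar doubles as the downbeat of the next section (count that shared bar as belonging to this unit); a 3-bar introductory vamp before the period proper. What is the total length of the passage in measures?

Basic contrasting period: 3 + 3 = 6 bars.
6 (basic form) + 1 (internal expansion) + 3 (introduction) = 10.
The elision shares a bar with the next section but does not change this unit's count.

10 measures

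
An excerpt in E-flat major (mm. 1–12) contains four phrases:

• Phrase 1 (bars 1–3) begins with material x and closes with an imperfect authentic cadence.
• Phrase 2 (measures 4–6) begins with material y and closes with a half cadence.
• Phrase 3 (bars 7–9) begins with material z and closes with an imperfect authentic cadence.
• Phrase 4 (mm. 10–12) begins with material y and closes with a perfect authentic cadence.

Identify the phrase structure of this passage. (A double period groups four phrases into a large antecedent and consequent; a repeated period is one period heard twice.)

contrasting double period

Four phrases in two halves: the first half (bars 1–6) ends with a half cadence, the second (measures 7–12) with a perfect authentic cadence — a large antecedent–consequent pair, i.e. a double period.
Phrase 3 begins with different material from phrase 1, making it contrasting.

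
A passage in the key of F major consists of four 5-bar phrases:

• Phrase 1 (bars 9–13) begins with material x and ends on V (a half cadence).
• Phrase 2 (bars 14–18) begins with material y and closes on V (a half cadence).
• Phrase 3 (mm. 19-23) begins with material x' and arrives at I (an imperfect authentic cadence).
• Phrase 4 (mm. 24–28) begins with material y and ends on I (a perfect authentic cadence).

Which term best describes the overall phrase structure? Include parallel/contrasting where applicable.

Four phrases in two halves: the first half (mm. 9-18) ends with a half cadence, the second (measures 19-28) with a perfect authentic cadence — a large antecedent–consequent pair, i.e. a double period.
Phrase 3 begins with the same material as phrase 1, making it parallel.

parallel double period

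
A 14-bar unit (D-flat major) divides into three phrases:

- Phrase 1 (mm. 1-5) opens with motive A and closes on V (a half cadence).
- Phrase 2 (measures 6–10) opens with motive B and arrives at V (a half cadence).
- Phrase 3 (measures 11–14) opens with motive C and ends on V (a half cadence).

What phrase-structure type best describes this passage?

phrase group

The final phrase closes with a half cadence, which is not stronger than the preceding half cadence; the 3 phrases lack an overall antecedent–consequent design and so form a phrase group.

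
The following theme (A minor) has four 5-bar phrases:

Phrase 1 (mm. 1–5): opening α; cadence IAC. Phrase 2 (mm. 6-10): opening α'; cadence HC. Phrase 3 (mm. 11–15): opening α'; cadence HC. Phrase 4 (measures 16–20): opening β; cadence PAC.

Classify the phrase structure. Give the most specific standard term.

parallel double period

Four phrases in two halves: the first half (mm. 1–10) ends with a half cadence, the second (mm. 11–20) with a perfect authentic cadence — a large antecedent–consequent pair, i.e. a double period.
Phrase 3 begins with the same material as phrase 1, making it parallel.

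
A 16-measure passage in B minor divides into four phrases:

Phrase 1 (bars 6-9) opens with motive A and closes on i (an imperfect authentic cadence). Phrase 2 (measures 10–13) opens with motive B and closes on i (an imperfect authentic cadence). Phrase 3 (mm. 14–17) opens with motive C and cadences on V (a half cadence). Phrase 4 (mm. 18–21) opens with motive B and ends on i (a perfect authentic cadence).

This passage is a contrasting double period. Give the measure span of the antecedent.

In a double period the four phrases pair into a large antecedent (phrases 1–2, ending imperfect authentic cadence) and a large consequent (phrases 3–4, ending perfect authentic cadence). The antecedent spans mm. 6–13.

measures 6–13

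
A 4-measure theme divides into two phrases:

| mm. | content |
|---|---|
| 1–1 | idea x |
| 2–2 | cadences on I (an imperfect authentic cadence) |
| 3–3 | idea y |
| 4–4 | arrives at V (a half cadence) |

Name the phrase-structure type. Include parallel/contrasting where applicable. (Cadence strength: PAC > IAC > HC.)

The second phrase closes with a half cadence, which is not stronger than the first phrase's imperfect authentic cadence; without a weak→strong cadential pair there is no antecedent–consequent relationship, so this is a phrase group rather than a period.

phrase group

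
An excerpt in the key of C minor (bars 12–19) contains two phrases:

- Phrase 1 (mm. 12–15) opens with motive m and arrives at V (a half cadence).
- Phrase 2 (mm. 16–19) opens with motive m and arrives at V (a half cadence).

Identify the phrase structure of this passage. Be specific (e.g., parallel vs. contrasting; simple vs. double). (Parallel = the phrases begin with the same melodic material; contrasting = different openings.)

repeated phrase

Both phrases have the same opening (m) and the same cadence (half cadence): the second is a restatement, not a consequent, so this is a repeated phrase rather than a period.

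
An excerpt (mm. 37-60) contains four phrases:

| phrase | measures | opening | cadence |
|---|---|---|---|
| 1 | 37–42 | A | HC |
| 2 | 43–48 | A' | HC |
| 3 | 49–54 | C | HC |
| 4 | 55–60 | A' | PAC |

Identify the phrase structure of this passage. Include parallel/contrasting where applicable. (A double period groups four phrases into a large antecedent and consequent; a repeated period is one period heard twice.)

contrasting double period

Four phrases in two halves: the first half (measures 37–48) ends with a half cadence, the second (bars 49–60) with a perfect authentic cadence — a large antecedent–consequent pair, i.e. a double period.
Phrase 3 begins with different material from phrase 1, making it contrasting.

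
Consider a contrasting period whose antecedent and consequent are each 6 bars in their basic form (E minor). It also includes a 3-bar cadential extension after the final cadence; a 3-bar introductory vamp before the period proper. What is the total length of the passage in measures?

Basic contrasting period: 6 + 6 = 12 bars.
12 (basic form) + 3 (cadential extension) + 3 (introduction) = 18.

18 measures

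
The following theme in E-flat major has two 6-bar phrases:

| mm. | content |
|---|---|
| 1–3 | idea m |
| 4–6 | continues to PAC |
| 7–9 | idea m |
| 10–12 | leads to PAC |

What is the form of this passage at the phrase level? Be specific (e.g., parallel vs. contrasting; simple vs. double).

Both phrases have the same opening (m) and the same cadence (perfect authentic cadence): the second is a restatement, not a consequent, so this is a repeated phrase rather than a period.

repeated phrase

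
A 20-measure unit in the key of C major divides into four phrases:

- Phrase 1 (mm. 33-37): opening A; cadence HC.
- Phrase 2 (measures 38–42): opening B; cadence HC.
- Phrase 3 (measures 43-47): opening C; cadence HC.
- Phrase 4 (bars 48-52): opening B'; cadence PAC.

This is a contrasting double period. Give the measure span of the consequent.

measures 43–52

In a double period the first pair of phrases (ending half cadence) is the large antecedent and the second pair (ending perfect authentic cadence) is the large consequent; the consequent is measures 43–52.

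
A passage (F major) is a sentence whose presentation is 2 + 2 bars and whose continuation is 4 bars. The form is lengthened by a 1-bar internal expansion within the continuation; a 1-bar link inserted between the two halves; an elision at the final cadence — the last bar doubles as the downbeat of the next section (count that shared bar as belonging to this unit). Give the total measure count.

Basic sentence: 2 + 2 + 4 = 8 bars.
8 (basic form) + 1 (internal expansion) + 1 (link) = 10.
The elision shares a bar with the next section but does not change this unit's count.

10 measures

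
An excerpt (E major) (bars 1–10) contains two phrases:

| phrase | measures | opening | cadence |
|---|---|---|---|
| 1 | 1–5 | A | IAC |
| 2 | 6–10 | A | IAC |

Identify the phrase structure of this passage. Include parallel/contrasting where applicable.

repeated phrase

Both phrases have the same opening (A) and the same cadence (imperfect authentic cadence): the second is a restatement, not a consequent, so this is a repeated phrase rather than a period.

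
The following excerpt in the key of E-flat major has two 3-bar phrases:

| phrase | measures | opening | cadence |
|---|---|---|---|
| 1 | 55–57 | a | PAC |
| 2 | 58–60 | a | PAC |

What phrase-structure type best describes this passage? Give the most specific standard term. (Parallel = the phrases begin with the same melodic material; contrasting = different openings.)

Both phrases have the same opening (a) and the same cadence (perfect authentic cadence): the second is a restatement, not a consequent, so this is a repeated phrase rather than a period.

repeated phrase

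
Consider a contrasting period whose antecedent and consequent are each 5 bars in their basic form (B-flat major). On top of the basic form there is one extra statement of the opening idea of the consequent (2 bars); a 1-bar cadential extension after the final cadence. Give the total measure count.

13 measures

Basic contrasting period: 5 + 5 = 10 bars.
10 (basic form) + 2 (extra statement) + 1 (cadential extension) = 13.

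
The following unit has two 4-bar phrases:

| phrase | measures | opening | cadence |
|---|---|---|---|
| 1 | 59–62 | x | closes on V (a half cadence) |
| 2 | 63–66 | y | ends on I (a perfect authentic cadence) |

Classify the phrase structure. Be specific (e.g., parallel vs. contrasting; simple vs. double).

contrasting period

Phrase 1 ends with a half cadence (weaker) and phrase 2 with a perfect authentic cadence (stronger): antecedent + consequent = a period.
The two phrases open with different material (x / y), so the period is contrasting.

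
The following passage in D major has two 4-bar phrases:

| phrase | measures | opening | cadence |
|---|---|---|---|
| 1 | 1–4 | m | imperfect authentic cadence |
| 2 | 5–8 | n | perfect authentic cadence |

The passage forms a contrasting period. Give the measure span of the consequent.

The antecedent is the phrase ending with the weaker cadence (imperfect authentic cadence, phrase 1) and the consequent the one ending more conclusively (perfect authentic cadence, phrase 2); the consequent is mm. 5-8.

measures 5–8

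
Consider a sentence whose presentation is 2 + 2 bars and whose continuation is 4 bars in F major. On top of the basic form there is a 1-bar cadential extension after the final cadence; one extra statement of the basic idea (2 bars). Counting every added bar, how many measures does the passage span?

Basic sentence: 2 + 2 + 4 = 8 bars.
8 (basic form) + 1 (cadential extension) + 2 (extra statement) = 11.

11 measures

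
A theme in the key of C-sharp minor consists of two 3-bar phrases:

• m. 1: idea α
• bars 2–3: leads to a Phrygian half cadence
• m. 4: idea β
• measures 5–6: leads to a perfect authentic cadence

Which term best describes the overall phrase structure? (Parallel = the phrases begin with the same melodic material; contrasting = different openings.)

contrasting period

Phrase 1 ends with a Phrygian half cadence (weaker) and phrase 2 with a perfect authentic cadence (stronger): antecedent + consequent = a period.
The two phrases open with different material (α / β), so the period is contrasting.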